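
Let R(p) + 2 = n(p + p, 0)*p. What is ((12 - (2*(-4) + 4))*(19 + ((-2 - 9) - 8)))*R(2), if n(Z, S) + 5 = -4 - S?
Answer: 0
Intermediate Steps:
n(Z, S) = -9 - S (n(Z, S) = -5 + (-4 - S) = -9 - S)
R(p) = -2 - 9*p (R(p) = -2 + (-9 - 1*0)*p = -2 + (-9 + 0)*p = -2 - 9*p)
((12 - (2*(-4) + 4))*(19 + ((-2 - 9) - 8)))*R(2) = ((12 - (2*(-4) + 4))*(19 + ((-2 - 9) - 8)))*(-2 - 9*2) = ((12 - (-8 + 4))*(19 + (-11 - 8)))*(-2 - 18) = ((12 - 1*(-4))*(19 - 19))*(-20) = ((12 + 4)*0)*(-20) = (16*0)*(-20) = 0*(-20) = 0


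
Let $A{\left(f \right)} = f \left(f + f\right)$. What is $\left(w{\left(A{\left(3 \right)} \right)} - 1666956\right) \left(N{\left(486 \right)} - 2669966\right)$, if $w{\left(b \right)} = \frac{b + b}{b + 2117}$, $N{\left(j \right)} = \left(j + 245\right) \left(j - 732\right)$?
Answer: $\frac{10142270156587008}{2135} \approx 4.7505 \cdot 10^{12}$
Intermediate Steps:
$A{\left(f \right)} = 2 f^{2}$ ($A{\left(f \right)} = f 2 f = 2 f^{2}$)
$N{\left(j \right)} = \left(-732 + j\right) \left(245 + j\right)$ ($N{\left(j \right)} = \left(245 + j\right) \left(-732 + j\right) = \left(-732 + j\right) \left(245 + j\right)$)
$w{\left(b \right)} = \frac{2 b}{2117 + b}$
$\left(w{\left(A{\left(3 \right)} \right)} - 1666956\right) \left(N{\left(486 \right)} - 2669966\right) = \left(\frac{2 \cdot 2 \cdot 3^{2}}{2117 + 2 \cdot 3^{2}} - 1666956\right) \left(\left(-179340 + 486^{2} - 236682\right) - 2669966\right) = \left(\frac{2 \cdot 2 \cdot 9}{2117 + 2 \cdot 9} - 1666956\right) \left(\left(-179340 + 236196 - 236682\right) - 2669966\right) = \left(2 \cdot 18 \frac{1}{2117 + 18} - 1666956\right) \left(-179826 - 2669966\right) = \left(2 \cdot 18 \cdot \frac{1}{2135} - 1666956\right) \left(-2849792\right) = \left(\frac{36}{2135} - 1666956\right) \left(-2849792\right) = \left(- \frac{3558951024}{2135}\right) \left(-2849792\right) = \frac{10142270156587008}{2135}$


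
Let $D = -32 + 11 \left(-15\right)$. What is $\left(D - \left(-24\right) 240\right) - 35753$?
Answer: $-30190$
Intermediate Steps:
$D = -197$ ($D = -32 - 165 = -197$)
$\left(D - \left(-24\right) 240\right) - 35753 = \left(-197 - \left(-24\right) 240\right) - 35753 = \left(-197 - -5760\right) - 35753 = \left(-197 + 5760\right) - 35753 = 5563 - 35753 = -30190$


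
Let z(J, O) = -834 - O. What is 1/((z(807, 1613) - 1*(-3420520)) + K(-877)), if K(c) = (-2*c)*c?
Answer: 1/1879815 ≈ 5.3197e-7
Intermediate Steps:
K(c) = -2*c**2
1/((z(807, 1613) - 1*(-3420520)) + K(-877)) = 1/(((-834 - 1*1613) - 1*(-3420520)) - 2*(-877)**2) = 1/(((-834 - 1613) + 3420520) - 2*769129) = 1/((-2447 + 3420520) - 1538258) = 1/(3418073 - 1538258) = 1/1879815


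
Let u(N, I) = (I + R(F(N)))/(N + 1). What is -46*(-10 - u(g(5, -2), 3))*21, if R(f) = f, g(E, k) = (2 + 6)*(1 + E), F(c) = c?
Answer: 74658/7 ≈ 10665.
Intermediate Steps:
g(E, k) = 8 + 8*E (g(E, k) = 8*(1 + E) = 8 + 8*E)
u(N, I) = (I + N)/(1 + N) (u(N, I) = (I + N)/(N + 1) = (I + N)/(1 + N))
-46*(-10 - u(g(5, -2), 3))*21 = -46*(-10 - (3 + (8 + 8*5))/(1 + (8 + 8*5)))*21 = -46*(-10 - (3 + (8 + 40))/(1 + (8 + 40)))*21 = -46*(-10 - (3 + 48)/(1 + 48))*21 = -46*(-10 - 51/49)*21 = -46*(-541/49)*21 = (24886/49)*21 = 74658/7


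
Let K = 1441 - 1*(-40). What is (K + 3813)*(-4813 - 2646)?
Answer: -39487946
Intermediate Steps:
K = 1481 (K = 1441 + 40 = 1481)
(K + 3813)*(-4813 - 2646) = (1481 + 3813)*(-4813 - 2646) = 5294*(-7459) = -39487946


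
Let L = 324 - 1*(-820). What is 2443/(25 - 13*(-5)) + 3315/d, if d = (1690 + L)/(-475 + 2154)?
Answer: 9766406/4905 ≈ 1991.1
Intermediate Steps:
L = 1144 (L = 324 + 820 = 1144)
d = 2834/1679 (d = (1690 + 1144)/(-475 + 2154) = 2834/1679 ≈ 1.6879)
2443/(25 - 13*(-5)) + 3315/d = 2443/(25 - 13*(-5)) + 3315/(2834/1679) = 2443/(25 + 65) + 3315*(1679/2834) = 2443/90 + 428145/218 = 9766406/4905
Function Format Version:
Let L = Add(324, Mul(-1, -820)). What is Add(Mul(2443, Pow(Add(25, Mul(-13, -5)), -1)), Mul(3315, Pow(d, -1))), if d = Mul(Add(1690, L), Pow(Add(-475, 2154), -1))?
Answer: Rational(9766406, 4905) ≈ 1991.1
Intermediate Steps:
L = 1144 (L = Add(324, 820) = 1144)
d = Rational(2834, 1679) (d = Mul(Add(1690, 1144), Pow(Add(-475, 2154), -1)) = Mul(2834, Pow(1679, -1)) = Mul(2834, Rational(1, 1679)) = Rational(2834, 1679) ≈ 1.6879)
Add(Mul(2443, Pow(Add(25, Mul(-13, -5)), -1)), Mul(3315, Pow(d, -1))) = Add(Mul(2443, Pow(Add(25, Mul(-13, -5)), -1)), Mul(3315, Pow(Rational(2834, 1679), -1))) = Add(Mul(2443, Pow(Add(25, 65), -1)), Mul(3315, Rational(1679, 2834))) = Add(Mul(2443, Pow(90, -1)), Rational(428145, 218)) = Add(Mul(2443, Rational(1, 90)), Rational(428145, 218)) = Add(Rational(2443, 90), Rational(428145, 218)) = Rational(9766406, 4905)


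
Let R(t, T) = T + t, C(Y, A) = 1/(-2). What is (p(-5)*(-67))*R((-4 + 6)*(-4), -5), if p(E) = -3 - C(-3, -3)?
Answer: -4355/2 ≈ -2177.5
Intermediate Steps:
C(Y, A) = -1/2
p(E) = -5/2 (p(E) = -3 - 1*(-1/2) = -3 + 1/2 = -5/2)
(p(-5)*(-67))*R((-4 + 6)*(-4), -5) = (-5/2*(-67))*(-5 + (-4 + 6)*(-4)) = 335*(-5 + 2*(-4))/2 = 335*(-5 - 8)/2 = (335/2)*(-13) = -4355/2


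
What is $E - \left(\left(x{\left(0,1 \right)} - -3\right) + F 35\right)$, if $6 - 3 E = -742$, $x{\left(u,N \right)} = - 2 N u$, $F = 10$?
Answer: $- \frac{311}{3} \approx -103.67$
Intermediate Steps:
$x{\left(u,N \right)} = - 2 N u$
$E = \frac{748}{3}$ ($E = 2 - - \frac{742}{3} = 2 + \frac{742}{3} = \frac{748}{3} \approx 249.33$)
$E - \left(\left(x{\left(0,1 \right)} - -3\right) + F 35\right) = \frac{748}{3} - \left(\left(\left(-2\right) 1 \cdot 0 - -3\right) + 10 \cdot 35\right) = \frac{748}{3} - \left(\left(0 + 3\right) + 350\right) = \frac{748}{3} - \left(3 + 350\right) = \frac{748}{3} - 353 = - \frac{311}{3}$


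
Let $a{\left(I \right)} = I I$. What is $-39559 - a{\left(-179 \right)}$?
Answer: $-71600$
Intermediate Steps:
$a{\left(I \right)} = I^{2}$
$-39559 - a{\left(-179 \right)} = -39559 - \left(-179\right)^{2} = -39559 - 32041 = -71600$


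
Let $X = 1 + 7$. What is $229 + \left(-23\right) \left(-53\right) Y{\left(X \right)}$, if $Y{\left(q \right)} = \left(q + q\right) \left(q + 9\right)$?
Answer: $331797$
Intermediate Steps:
$X = 8$
$Y{\left(q \right)} = 2 q \left(9 + q\right)$
$229 + \left(-23\right) \left(-53\right) Y{\left(X \right)} = 229 + \left(-23\right) \left(-53\right) 2 \cdot 8 \left(9 + 8\right) = 229 + 1219 \cdot 2 \cdot 8 \cdot 17 = 229 + 1219 \cdot 272 = 229 + 331568 = 331797$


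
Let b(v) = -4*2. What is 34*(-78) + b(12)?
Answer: -2660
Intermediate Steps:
b(v) = -8
34*(-78) + b(12) = 34*(-78) - 8 = -2652 - 8 = -2660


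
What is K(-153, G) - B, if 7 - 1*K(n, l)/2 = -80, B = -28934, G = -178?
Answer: 29108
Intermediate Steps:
K(n, l) = 174 (K(n, l) = 14 - 2*(-80) = 14 + 160 = 174)
K(-153, G) - B = 174 - 1*(-28934) = 174 + 28934 = 29108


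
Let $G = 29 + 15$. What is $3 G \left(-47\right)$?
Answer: $-6204$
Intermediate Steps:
$G = 44$
$3 G \left(-47\right) = 3 \cdot 44 \left(-47\right) = 132 \left(-47\right) = -6204$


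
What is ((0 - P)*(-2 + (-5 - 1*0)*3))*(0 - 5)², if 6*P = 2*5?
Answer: 2125/3 ≈ 708.33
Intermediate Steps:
P = 5/3 (P = (2*5)/6 = (⅙)*10 = 5/3 ≈ 1.6667)
((0 - P)*(-2 + (-5 - 1*0)*3))*(0 - 5)² = ((0 - 1*5/3)*(-2 + (-5 - 1*0)*3))*(0 - 5)² = ((0 - 5/3)*(-2 + (-5 + 0)*3))*(-5)² = -5*(-2 - 5*3)/3*25 = -5*(-2 - 15)/3*25 = -5/3*(-17)*25 = (85/3)*25 = 2125/3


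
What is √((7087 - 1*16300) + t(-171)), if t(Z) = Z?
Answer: 2*I*√2346 ≈ 96.871*I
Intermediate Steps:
√((7087 - 1*16300) + t(-171)) = √((7087 - 1*16300) - 171) = √((7087 - 16300) - 171) = √(-9213 - 171) = √(-9384) = 2*I*√2346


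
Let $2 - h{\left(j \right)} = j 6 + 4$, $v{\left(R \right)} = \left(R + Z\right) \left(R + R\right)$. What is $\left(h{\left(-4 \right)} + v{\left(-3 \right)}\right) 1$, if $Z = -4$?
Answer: $64$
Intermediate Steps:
$v{\left(R \right)} = 2 R \left(-4 + R\right)$ ($v{\left(R \right)} = \left(R - 4\right) \left(R + R\right) = \left(-4 + R\right) 2 R = 2 R \left(-4 + R\right)$)
$h{\left(j \right)} = -2 - 6 j$ ($h{\left(j \right)} = 2 - \left(j 6 + 4\right) = 2 - \left(6 j + 4\right) = 2 - \left(4 + 6 j\right) = -2 - 6 j$)
$\left(h{\left(-4 \right)} + v{\left(-3 \right)}\right) 1 = \left(\left(-2 - -24\right) + 2 \left(-3\right) \left(-4 - 3\right)\right) 1 = \left(\left(-2 + 24\right) + 2 \left(-3\right) \left(-7\right)\right) 1 = \left(22 + 42\right) 1 = 64 \cdot 1 = 64$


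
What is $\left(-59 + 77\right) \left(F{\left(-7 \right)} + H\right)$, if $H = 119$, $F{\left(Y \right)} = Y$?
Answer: $2016$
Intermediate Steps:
$\left(-59 + 77\right) \left(F{\left(-7 \right)} + H\right) = \left(-59 + 77\right) \left(-7 + 119\right) = 18 \cdot 112 = 2016$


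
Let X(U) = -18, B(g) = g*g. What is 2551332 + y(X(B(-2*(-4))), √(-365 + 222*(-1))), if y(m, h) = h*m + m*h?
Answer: 2551332 - 36*I*√587 ≈ 2.5513e+6 - 872.21*I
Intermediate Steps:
B(g) = g²
y(m, h) = 2*h*m (y(m, h) = h*m + h*m = 2*h*m)
2551332 + y(X(B(-2*(-4))), √(-365 + 222*(-1))) = 2551332 + 2*√(-365 + 222*(-1))*(-18) = 2551332 + 2*√(-365 - 222)*(-18) = 2551332 + 2*√(-587)*(-18) = 2551332 + 2*(I*√587)*(-18) = 2551332 - 36*I*√587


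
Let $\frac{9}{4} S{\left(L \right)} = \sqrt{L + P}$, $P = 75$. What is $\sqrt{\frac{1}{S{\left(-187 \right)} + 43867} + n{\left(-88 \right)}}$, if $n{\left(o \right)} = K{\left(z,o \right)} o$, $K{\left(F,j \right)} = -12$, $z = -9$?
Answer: $\sqrt{3} \sqrt{\frac{138970659 + 5632 i \sqrt{7}}{394803 + 16 i \sqrt{7}}} \approx 32.496 - 3.7609 \cdot 10^{-11} i$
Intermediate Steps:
$S{\left(L \right)} = \frac{4 \sqrt{75 + L}}{9}$ ($S{\left(L \right)} = \frac{4 \sqrt{L + 75}}{9} = \frac{4 \sqrt{75 + L}}{9}$)
$n{\left(o \right)} = - 12 o$
$\sqrt{\frac{1}{S{\left(-187 \right)} + 43867} + n{\left(-88 \right)}} = \sqrt{\frac{1}{\frac{4 \sqrt{75 - 187}}{9} + 43867} - -1056} = \sqrt{\frac{1}{\frac{4 \sqrt{-112}}{9} + 43867} + 1056} = \sqrt{\frac{1}{\frac{4 \cdot 4 i \sqrt{7}}{9} + 43867} + 1056} = \sqrt{\frac{1}{\frac{16 i \sqrt{7}}{9} + 43867} + 1056} = \sqrt{\frac{1}{43867 + \frac{16 i \sqrt{7}}{9}} + 1056} = \sqrt{1056 + \frac{1}{43867 + \frac{16 i \sqrt{7}}{9}}}$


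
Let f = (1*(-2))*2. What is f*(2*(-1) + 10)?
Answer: -32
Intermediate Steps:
f = -4 (f = -2*2 = -4)
f*(2*(-1) + 10) = -4*(2*(-1) + 10) = -4*(-2 + 10) = -4*8 = -32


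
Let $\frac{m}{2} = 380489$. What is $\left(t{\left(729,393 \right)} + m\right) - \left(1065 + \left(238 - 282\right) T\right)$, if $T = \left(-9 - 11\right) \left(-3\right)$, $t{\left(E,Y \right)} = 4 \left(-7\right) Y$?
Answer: $751549$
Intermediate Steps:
$m = 760978$ ($m = 2 \cdot 380489 = 760978$)
$t{\left(E,Y \right)} = - 28 Y$
$T = 60$ ($T = \left(-20\right) \left(-3\right) = 60$)
$\left(t{\left(729,393 \right)} + m\right) - \left(1065 + \left(238 - 282\right) T\right) = \left(\left(-28\right) 393 + 760978\right) - \left(1065 + \left(238 - 282\right) 60\right) = \left(-11004 + 760978\right) - \left(1065 - 2640\right) = 749974 - \left(1065 - 2640\right) = 749974 - -1575 = 749974 + 1575 = 751549$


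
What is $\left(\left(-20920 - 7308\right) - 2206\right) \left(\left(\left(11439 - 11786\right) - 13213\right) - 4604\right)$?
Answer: $552803176$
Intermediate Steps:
$\left(\left(-20920 - 7308\right) - 2206\right) \left(\left(\left(11439 - 11786\right) - 13213\right) - 4604\right) = \left(-28228 - 2206\right) \left(\left(-347 - 13213\right) - 4604\right) = - 30434 \left(-13560 - 4604\right) = \left(-30434\right) \left(-18164\right) = 552803176$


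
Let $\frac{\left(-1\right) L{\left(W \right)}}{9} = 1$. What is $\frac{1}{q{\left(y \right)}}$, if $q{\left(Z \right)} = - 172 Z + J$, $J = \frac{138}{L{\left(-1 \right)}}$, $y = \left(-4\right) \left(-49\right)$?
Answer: $- \frac{3}{101182} \approx -2.965 \cdot 10^{-5}$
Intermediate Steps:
$L{\left(W \right)} = -9$ ($L{\left(W \right)} = \left(-9\right) 1 = -9$)
$y = 196$
$J = - \frac{46}{3}$ ($J = \frac{138}{-9} = 138 \left(- \frac{1}{9}\right) = - \frac{46}{3} \approx -15.333$)
$q{\left(Z \right)} = - \frac{46}{3} - 172 Z$ ($q{\left(Z \right)} = - 172 Z - \frac{46}{3} = - \frac{46}{3} - 172 Z$)
$\frac{1}{q{\left(y \right)}} = \frac{1}{- \frac{46}{3} - 33712} = \frac{1}{- \frac{101182}{3}} = - \frac{3}{101182}$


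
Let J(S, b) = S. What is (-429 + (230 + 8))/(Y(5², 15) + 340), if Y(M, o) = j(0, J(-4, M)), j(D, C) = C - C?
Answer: -191/340 ≈ -0.56176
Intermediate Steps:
j(D, C) = 0
Y(M, o) = 0
(-429 + (230 + 8))/(Y(5², 15) + 340) = (-429 + (230 + 8))/(0 + 340) = (-429 + 238)/340 = -191*1/340 = -191/340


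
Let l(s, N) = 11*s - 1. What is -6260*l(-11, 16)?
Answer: 763720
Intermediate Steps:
l(s, N) = -1 + 11*s
-6260*l(-11, 16) = -6260*(-1 + 11*(-11)) = -6260*(-1 - 121) = -6260*(-122) = 763720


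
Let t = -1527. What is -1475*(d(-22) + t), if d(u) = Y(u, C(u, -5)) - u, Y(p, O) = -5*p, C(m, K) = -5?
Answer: 2057625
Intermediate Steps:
d(u) = -6*u (d(u) = -5*u - u = -6*u)
-1475*(d(-22) + t) = -1475*(-6*(-22) - 1527) = -1475*(132 - 1527) = -1475*(-1395) = 2057625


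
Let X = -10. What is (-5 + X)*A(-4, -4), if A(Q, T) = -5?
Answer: 75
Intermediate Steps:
(-5 + X)*A(-4, -4) = (-5 - 10)*(-5) = -15*(-5) = 75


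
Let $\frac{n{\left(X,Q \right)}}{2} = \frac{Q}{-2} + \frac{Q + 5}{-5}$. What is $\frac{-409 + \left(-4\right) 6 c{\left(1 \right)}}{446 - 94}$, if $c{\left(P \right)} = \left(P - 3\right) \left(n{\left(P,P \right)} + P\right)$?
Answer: $- \frac{2621}{1760} \approx -1.4892$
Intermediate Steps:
$n{\left(X,Q \right)} = -2 - \frac{7 Q}{5}$ ($n{\left(X,Q \right)} = 2 \left(\frac{Q}{-2} + \frac{Q + 5}{-5}\right) = 2 \left(Q \left(- \frac{1}{2}\right) + \left(5 + Q\right) \left(- \frac{1}{5}\right)\right) = 2 \left(- \frac{Q}{2} - \left(1 + \frac{Q}{5}\right)\right) = 2 \left(-1 - \frac{7 Q}{10}\right) = -2 - \frac{7 Q}{5}$)
$c{\left(P \right)} = \left(-3 + P\right) \left(-2 - \frac{2 P}{5}\right)$ ($c{\left(P \right)} = \left(P - 3\right) \left(\left(-2 - \frac{7 P}{5}\right) + P\right) = \left(-3 + P\right) \left(-2 - \frac{2 P}{5}\right)$)
$\frac{-409 + \left(-4\right) 6 c{\left(1 \right)}}{446 - 94} = \frac{-409 + \left(-4\right) 6 \left(6 - \frac{4}{5} - \frac{2 \cdot 1^{2}}{5}\right)}{446 - 94} = \frac{-409 - 24 \left(6 - \frac{4}{5} - \frac{2}{5}\right)}{352} = \left(-409 - 24 \left(6 - \frac{4}{5} - \frac{2}{5}\right)\right) \frac{1}{352} = \left(-409 - \frac{576}{5}\right) \frac{1}{352} = \left(- \frac{2621}{5}\right) \frac{1}{352} = - \frac{2621}{1760}$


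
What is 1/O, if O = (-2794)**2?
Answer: 1/7806436 ≈ 1.2810e-7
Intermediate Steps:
O = 7806436
1/O = 1/7806436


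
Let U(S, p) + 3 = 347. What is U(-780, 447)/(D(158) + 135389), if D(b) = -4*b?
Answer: 344/134757 ≈ 0.0025527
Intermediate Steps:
U(S, p) = 344 (U(S, p) = -3 + 347 = 344)
U(-780, 447)/(D(158) + 135389) = 344/(-4*158 + 135389) = 344/(-632 + 135389) = 344/134757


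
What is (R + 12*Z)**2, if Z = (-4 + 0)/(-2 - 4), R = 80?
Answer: 7744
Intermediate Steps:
Z = 2/3 (Z = -4/(-6) = -4*(-1/6) = 2/3 ≈ 0.66667)
(R + 12*Z)**2 = (80 + 12*(2/3))**2 = (80 + 8)**2 = 88**2 = 7744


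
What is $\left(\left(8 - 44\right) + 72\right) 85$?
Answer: $3060$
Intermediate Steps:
$\left(\left(8 - 44\right) + 72\right) 85 = \left(-36 + 72\right) 85 = 36 \cdot 85 = 3060$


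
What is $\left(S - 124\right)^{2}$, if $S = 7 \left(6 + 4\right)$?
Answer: $2916$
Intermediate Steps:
$S = 70$ ($S = 7 \cdot 10 = 70$)
$\left(S - 124\right)^{2} = \left(70 - 124\right)^{2} = \left(-54\right)^{2} = 2916$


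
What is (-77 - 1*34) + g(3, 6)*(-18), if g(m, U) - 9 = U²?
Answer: -921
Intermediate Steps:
g(m, U) = 9 + U²
(-77 - 1*34) + g(3, 6)*(-18) = (-77 - 1*34) + (9 + 6²)*(-18) = (-77 - 34) + (9 + 36)*(-18) = -111 + 45*(-18) = -111 - 810 = -921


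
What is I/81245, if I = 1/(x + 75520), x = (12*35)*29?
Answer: 1/7125186500 ≈ 1.4035e-10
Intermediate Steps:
x = 12180 (x = 420*29 = 12180)
I = 1/87700 (I = 1/(12180 + 75520) = 1/87700 ≈ 1.1403e-5)
I/81245 = (1/87700)/81245 = (1/87700)*(1/81245) = 1/7125186500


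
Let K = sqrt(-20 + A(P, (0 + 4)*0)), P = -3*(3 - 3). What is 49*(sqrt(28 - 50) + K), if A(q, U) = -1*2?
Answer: 98*I*sqrt(22) ≈ 459.66*I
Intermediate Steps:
P = 0 (P = -3*0 = 0)
A(q, U) = -2
K = I*sqrt(22) (K = sqrt(-20 - 2) = sqrt(-22) = I*sqrt(22) ≈ 4.6904*I)
49*(sqrt(28 - 50) + K) = 49*(sqrt(28 - 50) + I*sqrt(22)) = 49*(sqrt(-22) + I*sqrt(22)) = 49*(I*sqrt(22) + I*sqrt(22)) = 49*(2*I*sqrt(22)) = 98*I*sqrt(22)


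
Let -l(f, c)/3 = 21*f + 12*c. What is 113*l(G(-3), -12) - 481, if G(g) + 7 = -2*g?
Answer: 55454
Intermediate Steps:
G(g) = -7 - 2*g
l(f, c) = -63*f - 36*c (l(f, c) = -3*(21*f + 12*c) = -3*(12*c + 21*f) = -63*f - 36*c)
113*l(G(-3), -12) - 481 = 113*(-63*(-7 - 2*(-3)) - 36*(-12)) - 481 = 113*(-63*(-7 + 6) + 432) - 481 = 113*(-63*(-1) + 432) - 481 = 113*(63 + 432) - 481 = 113*495 - 481 = 55935 - 481 = 55454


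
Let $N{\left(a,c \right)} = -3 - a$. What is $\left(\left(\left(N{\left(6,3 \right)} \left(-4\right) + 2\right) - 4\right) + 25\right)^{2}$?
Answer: $3481$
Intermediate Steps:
$\left(\left(\left(N{\left(6,3 \right)} \left(-4\right) + 2\right) - 4\right) + 25\right)^{2} = \left(\left(\left(\left(-3 - 6\right) \left(-4\right) + 2\right) - 4\right) + 25\right)^{2} = \left(\left(\left(\left(-9\right) \left(-4\right) + 2\right) - 4\right) + 25\right)^{2} = \left(\left(\left(36 + 2\right) - 4\right) + 25\right)^{2} = \left(\left(38 - 4\right) + 25\right)^{2} = \left(34 + 25\right)^{2} = 59^{2} = 3481$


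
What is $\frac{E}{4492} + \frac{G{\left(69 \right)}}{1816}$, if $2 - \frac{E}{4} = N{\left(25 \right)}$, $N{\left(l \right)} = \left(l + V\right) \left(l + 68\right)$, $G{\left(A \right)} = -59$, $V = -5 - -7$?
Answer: $- \frac{4622601}{2039368} \approx -2.2667$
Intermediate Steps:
$V = 2$ ($V = -5 + 7 = 2$)
$N{\left(l \right)} = \left(2 + l\right) \left(68 + l\right)$ ($N{\left(l \right)} = \left(l + 2\right) \left(l + 68\right) = \left(2 + l\right) \left(68 + l\right)$)
$E = -10036$ ($E = 8 - 4 \left(136 + 25^{2} + 70 \cdot 25\right) = 8 - 4 \left(136 + 625 + 1750\right) = 8 - 10044 = -10036$)
$\frac{E}{4492} + \frac{G{\left(69 \right)}}{1816} = - \frac{10036}{4492} - \frac{59}{1816} = \left(-10036\right) \frac{1}{4492} - \frac{59}{1816} = - \frac{2509}{1123} - \frac{59}{1816} = - \frac{4622601}{2039368}$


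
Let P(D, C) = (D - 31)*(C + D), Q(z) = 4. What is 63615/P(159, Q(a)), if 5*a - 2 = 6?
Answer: 63615/20864 ≈ 3.0490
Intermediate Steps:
a = 8/5 (a = ⅖ + (⅕)*6 = ⅖ + 6/5 = 8/5 ≈ 1.6000)
P(D, C) = (-31 + D)*(C + D)
63615/P(159, Q(a)) = 63615/(159² - 31*4 - 31*159 + 4*159) = 63615/(25281 - 124 - 4929 + 636) = 63615/20864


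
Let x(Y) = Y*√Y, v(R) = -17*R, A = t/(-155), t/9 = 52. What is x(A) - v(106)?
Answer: 1802 - 2808*I*√2015/24025 ≈ 1802.0 - 5.2465*I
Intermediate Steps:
t = 468 (t = 9*52 = 468)
A = -468/155 (A = 468/(-155) = 468*(-1/155) = -468/155 ≈ -3.0194)
x(Y) = Y^(3/2)
x(A) - v(106) = (-468/155)^(3/2) - (-17)*106 = -2808*I*√2015/24025 - 1*(-1802) = -2808*I*√2015/24025 + 1802 = 1802 - 2808*I*√2015/24025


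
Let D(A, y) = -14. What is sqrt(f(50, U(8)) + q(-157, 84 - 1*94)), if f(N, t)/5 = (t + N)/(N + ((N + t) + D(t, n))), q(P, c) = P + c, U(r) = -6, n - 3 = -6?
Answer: 3*I*sqrt(73)/2 ≈ 12.816*I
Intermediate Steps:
n = -3 (n = 3 - 6 = -3)
f(N, t) = 5*(N + t)/(-14 + t + 2*N) (f(N, t) = 5*((t + N)/(N + ((N + t) - 14))) = 5*((N + t)/(N + (-14 + N + t))) = 5*((N + t)/(-14 + t + 2*N)) = 5*(N + t)/(-14 + t + 2*N))
sqrt(f(50, U(8)) + q(-157, 84 - 1*94)) = sqrt(5*(50 - 6)/(-14 - 6 + 2*50) + (-157 + (84 - 1*94))) = sqrt(5*44/(-14 - 6 + 100) + (-157 + (84 - 94))) = sqrt(5*44/80 + (-157 - 10)) = sqrt(5*(1/80)*44 - 167) = sqrt(11/4 - 167) = sqrt(-657/4) = 3*I*sqrt(73)/2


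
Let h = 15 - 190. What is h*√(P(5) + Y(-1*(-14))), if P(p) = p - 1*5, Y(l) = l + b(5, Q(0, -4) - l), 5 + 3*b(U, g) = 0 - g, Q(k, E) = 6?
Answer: -175*√15 ≈ -677.77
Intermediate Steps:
b(U, g) = -5/3 - g/3 (b(U, g) = -5/3 + (0 - g)/3 = -5/3 + (-g)/3 = -5/3 - g/3)
h = -175
Y(l) = -11/3 + 4*l/3 (Y(l) = l + (-5/3 - (6 - l)/3) = l + (-5/3 + (-2 + l/3)) = l + (-11/3 + l/3) = -11/3 + 4*l/3)
P(p) = -5 + p (P(p) = p - 5 = -5 + p)
h*√(P(5) + Y(-1*(-14))) = -175*√((-5 + 5) + (-11/3 + 4*(-1*(-14))/3)) = -175*√(0 + (-11/3 + (4/3)*14)) = -175*√(0 + (-11/3 + 56/3)) = -175*√(0 + 15) = -175*√15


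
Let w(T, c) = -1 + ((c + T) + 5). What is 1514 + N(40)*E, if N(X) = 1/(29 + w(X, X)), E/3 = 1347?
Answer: 175123/113 ≈ 1549.8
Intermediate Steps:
E = 4041 (E = 3*1347 = 4041)
w(T, c) = 4 + T + c (w(T, c) = -1 + ((T + c) + 5) = -1 + (5 + T + c) = 4 + T + c)
N(X) = 1/(33 + 2*X) (N(X) = 1/(29 + (4 + X + X)) = 1/(29 + (4 + 2*X)) = 1/(33 + 2*X))
1514 + N(40)*E = 1514 + 4041/(33 + 2*40) = 1514 + 4041/(33 + 80) = 1514 + 4041/113 = 175123/113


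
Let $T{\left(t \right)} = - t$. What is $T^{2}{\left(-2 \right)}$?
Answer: $4$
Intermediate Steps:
$T^{2}{\left(-2 \right)} = \left(\left(-1\right) \left(-2\right)\right)^{2} = 2^{2} = 4$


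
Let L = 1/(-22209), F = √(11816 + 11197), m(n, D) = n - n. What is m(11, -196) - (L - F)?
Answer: 1/22209 + 3*√2557 ≈ 151.70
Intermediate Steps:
m(n, D) = 0
F = 3*√2557 (F = √23013 = 3*√2557 ≈ 151.70)
L = -1/22209 ≈ -4.5027e-5
m(11, -196) - (L - F) = 0 - (-1/22209 - 3*√2557) = 0 + (1/22209 + 3*√2557) = 1/22209 + 3*√2557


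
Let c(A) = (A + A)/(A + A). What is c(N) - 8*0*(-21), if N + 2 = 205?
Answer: 1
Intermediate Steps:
N = 203 (N = -2 + 205 = 203)
c(A) = 1 (c(A) = (2*A)/((2*A)) = (2*A)*(1/(2*A)) = 1)
c(N) - 8*0*(-21) = 1 - 8*0*(-21) = 1 - 0*(-21) = 1 - 1*0 = 1 + 0 = 1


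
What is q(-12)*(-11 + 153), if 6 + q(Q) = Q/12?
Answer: -994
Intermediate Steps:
q(Q) = -6 + Q/12
q(-12)*(-11 + 153) = (-6 + (1/12)*(-12))*(-11 + 153) = (-6 - 1)*142 = -7*142 = -994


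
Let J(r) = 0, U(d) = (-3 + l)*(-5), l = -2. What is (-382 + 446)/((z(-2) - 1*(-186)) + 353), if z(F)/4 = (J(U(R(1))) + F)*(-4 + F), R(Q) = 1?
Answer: 64/587 ≈ 0.10903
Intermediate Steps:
U(d) = 25 (U(d) = (-3 - 2)*(-5) = -5*(-5) = 25)
z(F) = 4*F*(-4 + F) (z(F) = 4*((0 + F)*(-4 + F)) = 4*(F*(-4 + F)) = 4*F*(-4 + F))
(-382 + 446)/((z(-2) - 1*(-186)) + 353) = (-382 + 446)/((4*(-2)*(-4 - 2) - 1*(-186)) + 353) = 64/((4*(-2)*(-6) + 186) + 353) = 64/((48 + 186) + 353) = 64/(234 + 353) = 64/587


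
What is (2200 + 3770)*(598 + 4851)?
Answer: 32530530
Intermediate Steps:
(2200 + 3770)*(598 + 4851) = 5970*5449 = 32530530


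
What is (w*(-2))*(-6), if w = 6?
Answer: 72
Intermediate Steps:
(w*(-2))*(-6) = (6*(-2))*(-6) = -12*(-6) = 72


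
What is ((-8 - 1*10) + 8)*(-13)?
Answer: 130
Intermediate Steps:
((-8 - 1*10) + 8)*(-13) = ((-8 - 10) + 8)*(-13) = (-18 + 8)*(-13) = -10*(-13) = 130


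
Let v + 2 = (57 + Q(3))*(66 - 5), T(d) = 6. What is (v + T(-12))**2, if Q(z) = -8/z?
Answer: 99102025/9 ≈ 1.1011e+7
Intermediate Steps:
v = 9937/3 (v = -2 + (57 - 8/3)*(66 - 5) = -2 + (57 - 8*1/3)*61 = -2 + (57 - 8/3)*61 = -2 + (163/3)*61 = -2 + 9943/3 = 9937/3 ≈ 3312.3)
(v + T(-12))**2 = (9937/3 + 6)**2 = (9955/3)**2 = 99102025/9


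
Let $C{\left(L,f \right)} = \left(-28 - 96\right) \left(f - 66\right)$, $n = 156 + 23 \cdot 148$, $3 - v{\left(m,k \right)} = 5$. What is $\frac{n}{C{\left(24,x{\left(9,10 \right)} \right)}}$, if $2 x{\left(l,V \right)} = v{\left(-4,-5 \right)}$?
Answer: $\frac{890}{2077} \approx 0.4285$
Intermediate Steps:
$v{\left(m,k \right)} = -2$ ($v{\left(m,k \right)} = 3 - 5 = -2$)
$n = 3560$ ($n = 156 + 3404 = 3560$)
$x{\left(l,V \right)} = -1$ ($x{\left(l,V \right)} = \frac{1}{2} \left(-2\right) = -1$)
$C{\left(L,f \right)} = 8184 - 124 f$ ($C{\left(L,f \right)} = - 124 \left(-66 + f\right) = 8184 - 124 f$)
$\frac{n}{C{\left(24,x{\left(9,10 \right)} \right)}} = \frac{3560}{8184 - -124} = \frac{3560}{8184 + 124} = \frac{3560}{8308} = 3560 \cdot \frac{1}{8308} = \frac{890}{2077}$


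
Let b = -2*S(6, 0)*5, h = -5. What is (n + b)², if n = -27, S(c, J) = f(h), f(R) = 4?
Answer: 4489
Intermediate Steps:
S(c, J) = 4
b = -40 (b = -2*4*5 = -8*5 = -40)
(n + b)² = (-27 - 40)² = (-67)² = 4489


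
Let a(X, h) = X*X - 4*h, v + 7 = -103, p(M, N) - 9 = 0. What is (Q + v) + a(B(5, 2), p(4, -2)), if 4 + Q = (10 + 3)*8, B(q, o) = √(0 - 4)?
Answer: -50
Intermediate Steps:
p(M, N) = 9 (p(M, N) = 9 + 0 = 9)
v = -110 (v = -7 - 103 = -110)
B(q, o) = 2*I (B(q, o) = √(-4) = 2*I)
a(X, h) = X² - 4*h
Q = 100 (Q = -4 + (10 + 3)*8 = -4 + 13*8 = -4 + 104 = 100)
(Q + v) + a(B(5, 2), p(4, -2)) = (100 - 110) + ((2*I)² - 4*9) = -10 + (-4 - 36) = -10 - 40 = -50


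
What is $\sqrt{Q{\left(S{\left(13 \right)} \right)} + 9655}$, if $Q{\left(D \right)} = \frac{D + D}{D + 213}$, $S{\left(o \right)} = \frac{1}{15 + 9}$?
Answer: $\frac{9 \sqrt{3116153641}}{5113} \approx 98.26$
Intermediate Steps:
$S{\left(o \right)} = \frac{1}{24}$
$Q{\left(D \right)} = \frac{2 D}{213 + D}$
$\sqrt{Q{\left(S{\left(13 \right)} \right)} + 9655} = \sqrt{2 \cdot \frac{1}{24} \frac{1}{213 + \frac{1}{24}} + 9655} = \sqrt{2 \cdot \frac{1}{24} \frac{1}{\frac{5113}{24}} + 9655} = \sqrt{2 \cdot \frac{1}{24} \cdot \frac{24}{5113} + 9655} = \sqrt{\frac{2}{5113} + 9655} = \sqrt{\frac{49366017}{5113}} = \frac{9 \sqrt{3116153641}}{5113}$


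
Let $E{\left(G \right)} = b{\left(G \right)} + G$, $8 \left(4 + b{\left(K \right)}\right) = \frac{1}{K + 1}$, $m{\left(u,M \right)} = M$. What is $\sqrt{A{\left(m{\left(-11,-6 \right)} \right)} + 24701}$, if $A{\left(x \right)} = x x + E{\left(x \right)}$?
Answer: $\frac{\sqrt{9890790}}{20} \approx 157.25$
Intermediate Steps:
$b{\left(K \right)} = -4 + \frac{1}{8 \left(1 + K\right)}$ ($b{\left(K \right)} = -4 + \frac{1}{8 \left(K + 1\right)} = -4 + \frac{1}{8 \left(1 + K\right)}$)
$E{\left(G \right)} = G + \frac{-31 - 32 G}{8 \left(1 + G\right)}$ ($E{\left(G \right)} = \frac{-31 - 32 G}{8 \left(1 + G\right)} + G = G + \frac{-31 - 32 G}{8 \left(1 + G\right)}$)
$A{\left(x \right)} = x^{2} + \frac{- \frac{31}{8} + x^{2} - 3 x}{1 + x}$ ($A{\left(x \right)} = x x + \frac{- \frac{31}{8} + x^{2} - 3 x}{1 + x} = x^{2} + \frac{- \frac{31}{8} + x^{2} - 3 x}{1 + x}$)
$\sqrt{A{\left(m{\left(-11,-6 \right)} \right)} + 24701} = \sqrt{\frac{- \frac{31}{8} - -24 - 6 \left(1 - 6\right)^{2}}{1 - 6} + 24701} = \sqrt{\frac{- \frac{31}{8} + 24 - 6 \left(-5\right)^{2}}{-5} + 24701} = \sqrt{- \frac{- \frac{31}{8} + 24 - 150}{5} + 24701} = \sqrt{\left(- \frac{1}{5}\right) \left(- \frac{1039}{8}\right) + 24701} = \sqrt{\frac{1039}{40} + 24701} = \sqrt{\frac{989079}{40}} = \frac{\sqrt{9890790}}{20}$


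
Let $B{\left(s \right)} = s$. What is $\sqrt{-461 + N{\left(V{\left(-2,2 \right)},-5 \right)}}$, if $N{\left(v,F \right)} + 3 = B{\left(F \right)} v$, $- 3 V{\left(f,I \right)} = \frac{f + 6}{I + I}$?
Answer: $\frac{i \sqrt{4161}}{3} \approx 21.502 i$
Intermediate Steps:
$V{\left(f,I \right)} = - \frac{6 + f}{6 I}$ ($V{\left(f,I \right)} = - \frac{\left(f + 6\right) \frac{1}{I + I}}{3} = - \frac{\left(6 + f\right) \frac{1}{2 I}}{3} = - \frac{\frac{1}{2} \frac{1}{I} \left(6 + f\right)}{3} = - \frac{6 + f}{6 I}$)
$N{\left(v,F \right)} = -3 + F v$
$\sqrt{-461 + N{\left(V{\left(-2,2 \right)},-5 \right)}} = \sqrt{-461 - \left(3 + 5 \frac{-6 - -2}{6 \cdot 2}\right)} = \sqrt{-461 - \left(3 + 5 \cdot \frac{1}{6} \cdot \frac{1}{2} \left(-6 + 2\right)\right)} = \sqrt{-461 - \left(3 + 5 \cdot \frac{1}{6} \cdot \frac{1}{2} \left(-4\right)\right)} = \sqrt{-461 - \frac{4}{3}} = \sqrt{- \frac{1387}{3}} = \frac{i \sqrt{4161}}{3}$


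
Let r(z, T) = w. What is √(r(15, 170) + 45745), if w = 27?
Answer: 2*√11443 ≈ 213.94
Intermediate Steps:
r(z, T) = 27
√(r(15, 170) + 45745) = √(27 + 45745) = √45772 = 2*√11443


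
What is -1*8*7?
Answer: -56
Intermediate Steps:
-1*8*7 = -8*7 = -56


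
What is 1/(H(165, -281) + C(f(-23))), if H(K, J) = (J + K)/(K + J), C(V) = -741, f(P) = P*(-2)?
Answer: -1/740 ≈ -0.0013514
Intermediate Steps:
f(P) = -2*P
H(K, J) = 1 (H(K, J) = (J + K)/(J + K) = 1)
1/(H(165, -281) + C(f(-23))) = 1/(1 - 741) = 1/(-740) = -1/740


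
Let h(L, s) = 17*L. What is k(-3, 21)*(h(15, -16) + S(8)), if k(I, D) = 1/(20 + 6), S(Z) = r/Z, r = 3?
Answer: 2043/208 ≈ 9.8221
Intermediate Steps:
S(Z) = 3/Z
k(I, D) = 1/26
k(-3, 21)*(h(15, -16) + S(8)) = (17*15 + 3/8)/26 = (255 + 3*(⅛))/26 = (255 + 3/8)/26 = (1/26)*(2043/8) = 2043/208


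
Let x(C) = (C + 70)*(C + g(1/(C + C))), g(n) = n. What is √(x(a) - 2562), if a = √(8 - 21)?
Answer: √(-1740362 + 45500*I*√13)/26 ≈ 2.3888 + 50.796*I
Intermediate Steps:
a = I*√13 (a = √(-13) = I*√13 ≈ 3.6056*I)
x(C) = (70 + C)*(C + 1/(2*C)) (x(C) = (C + 70)*(C + 1/(C + C)) = (70 + C)*(C + 1/(2*C)))
√(x(a) - 2562) = √((½ + (I*√13)² + 35/((I*√13)) + 70*(I*√13)) - 2562) = √((½ - 13 + 35*(-I*√13/13) + 70*I*√13) - 2562) = √((½ - 13 - 35*I*√13/13 + 70*I*√13) - 2562) = √((-25/2 + 875*I*√13/13) - 2562) = √(-5149/2 + 875*I*√13/13)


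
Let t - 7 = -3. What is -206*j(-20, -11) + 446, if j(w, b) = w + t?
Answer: 3742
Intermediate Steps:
t = 4 (t = 7 - 3 = 4)
j(w, b) = 4 + w (j(w, b) = w + 4 = 4 + w)
-206*j(-20, -11) + 446 = -206*(4 - 20) + 446 = -206*(-16) + 446 = 3296 + 446 = 3742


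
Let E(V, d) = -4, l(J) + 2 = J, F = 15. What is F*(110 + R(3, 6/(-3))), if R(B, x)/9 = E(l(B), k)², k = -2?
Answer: 3810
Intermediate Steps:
l(J) = -2 + J
R(B, x) = 144 (R(B, x) = 9*(-4)² = 9*16 = 144)
F*(110 + R(3, 6/(-3))) = 15*(110 + 144) = 15*254 = 3810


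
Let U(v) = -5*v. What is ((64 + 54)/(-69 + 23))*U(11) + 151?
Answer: 6718/23 ≈ 292.09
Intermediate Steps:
((64 + 54)/(-69 + 23))*U(11) + 151 = ((64 + 54)/(-69 + 23))*(-5*11) + 151 = (118/(-46))*(-55) + 151 = (118*(-1/46))*(-55) + 151 = -59/23*(-55) + 151 = 3245/23 + 151 = 6718/23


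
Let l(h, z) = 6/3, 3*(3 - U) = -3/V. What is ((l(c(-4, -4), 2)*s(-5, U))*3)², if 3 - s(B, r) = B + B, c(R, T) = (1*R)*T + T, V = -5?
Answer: 6084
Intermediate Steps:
U = 14/5 (U = 3 - (-1)/(-5) = 3 - (-1)*(-1)/5 = 3 - ⅓*⅗ = 3 - ⅕ = 14/5 ≈ 2.8000)
c(R, T) = T + R*T (c(R, T) = R*T + T = T + R*T)
l(h, z) = 2 (l(h, z) = 6*(⅓) = 2)
s(B, r) = 3 - 2*B (s(B, r) = 3 - (B + B) = 3 - 2*B)
((l(c(-4, -4), 2)*s(-5, U))*3)² = ((2*(3 - 2*(-5)))*3)² = ((2*(3 + 10))*3)² = ((2*13)*3)² = (26*3)² = 78² = 6084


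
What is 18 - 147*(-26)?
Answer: 3840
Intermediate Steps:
18 - 147*(-26) = 18 + 3822 = 3840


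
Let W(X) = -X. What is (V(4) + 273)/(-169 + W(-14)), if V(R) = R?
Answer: -277/155 ≈ -1.7871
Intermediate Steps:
(V(4) + 273)/(-169 + W(-14)) = (4 + 273)/(-169 - 1*(-14)) = 277/(-169 + 14) = 277/(-155) = 277*(-1/155) = -277/155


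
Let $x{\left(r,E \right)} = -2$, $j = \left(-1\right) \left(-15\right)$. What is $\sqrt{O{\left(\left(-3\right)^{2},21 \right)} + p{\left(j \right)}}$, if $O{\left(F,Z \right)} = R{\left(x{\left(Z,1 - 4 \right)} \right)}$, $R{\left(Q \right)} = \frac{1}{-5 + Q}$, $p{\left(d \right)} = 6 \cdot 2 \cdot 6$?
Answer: $\frac{\sqrt{3521}}{7} \approx 8.4769$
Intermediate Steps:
$j = 15$
$p{\left(d \right)} = 72$ ($p{\left(d \right)} = 12 \cdot 6 = 72$)
$O{\left(F,Z \right)} = - \frac{1}{7}$ ($O{\left(F,Z \right)} = \frac{1}{-5 - 2} = \frac{1}{-7} = - \frac{1}{7}$)
$\sqrt{O{\left(\left(-3\right)^{2},21 \right)} + p{\left(j \right)}} = \sqrt{- \frac{1}{7} + 72} = \sqrt{\frac{503}{7}} = \frac{\sqrt{3521}}{7}$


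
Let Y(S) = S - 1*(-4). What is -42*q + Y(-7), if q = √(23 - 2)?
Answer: -3 - 42*√21 ≈ -195.47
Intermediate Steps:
Y(S) = 4 + S (Y(S) = S + 4 = 4 + S)
q = √21 ≈ 4.5826
-42*q + Y(-7) = -42*√21 + (4 - 7) = -42*√21 - 3 = -3 - 42*√21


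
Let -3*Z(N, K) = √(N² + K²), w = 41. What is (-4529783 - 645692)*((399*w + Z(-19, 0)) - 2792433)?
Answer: 43102603089475/3 ≈ 1.4368e+13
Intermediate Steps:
Z(N, K) = -√(K² + N²)/3 (Z(N, K) = -√(N² + K²)/3 = -√(K² + N²)/3)
(-4529783 - 645692)*((399*w + Z(-19, 0)) - 2792433) = (-4529783 - 645692)*((399*41 - √(0² + (-19)²)/3) - 2792433) = -5175475*((16359 - √(0 + 361)/3) - 2792433) = -5175475*((16359 - √361/3) - 2792433) = -5175475*((16359 - ⅓*19) - 2792433) = -5175475*((16359 - 19/3) - 2792433) = -5175475*(49058/3 - 2792433) = -5175475*(-8328241/3) = 43102603089475/3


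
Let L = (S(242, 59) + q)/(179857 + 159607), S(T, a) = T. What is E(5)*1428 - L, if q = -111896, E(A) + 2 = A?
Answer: 727187715/169732 ≈ 4284.3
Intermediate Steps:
E(A) = -2 + A
L = -55827/169732 (L = (242 - 111896)/(179857 + 159607) = -111654/339464 = -111654*1/339464 = -55827/169732 ≈ -0.32891)
E(5)*1428 - L = (-2 + 5)*1428 - 1*(-55827/169732) = 3*1428 + 55827/169732 = 4284 + 55827/169732 = 727187715/169732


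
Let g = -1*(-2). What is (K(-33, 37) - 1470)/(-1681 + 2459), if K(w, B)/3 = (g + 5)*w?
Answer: -2163/778 ≈ -2.7802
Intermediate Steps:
g = 2
K(w, B) = 21*w (K(w, B) = 3*((2 + 5)*w) = 3*(7*w) = 21*w)
(K(-33, 37) - 1470)/(-1681 + 2459) = (21*(-33) - 1470)/(-1681 + 2459) = (-693 - 1470)/778 = -2163*1/778 = -2163/778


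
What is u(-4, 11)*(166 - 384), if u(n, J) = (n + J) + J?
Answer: -3924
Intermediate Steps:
u(n, J) = n + 2*J (u(n, J) = (J + n) + J = n + 2*J)
u(-4, 11)*(166 - 384) = (-4 + 2*11)*(166 - 384) = (-4 + 22)*(-218) = 18*(-218) = -3924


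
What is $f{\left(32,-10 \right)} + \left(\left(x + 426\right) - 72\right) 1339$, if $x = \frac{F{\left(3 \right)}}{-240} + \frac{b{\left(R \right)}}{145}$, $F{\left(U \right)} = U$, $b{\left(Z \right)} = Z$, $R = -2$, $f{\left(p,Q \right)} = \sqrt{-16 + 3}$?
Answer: $\frac{1099612241}{2320} + i \sqrt{13} \approx 4.7397 \cdot 10^{5} + 3.6056 i$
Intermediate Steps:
$f{\left(p,Q \right)} = i \sqrt{13}$ ($f{\left(p,Q \right)} = \sqrt{-13} = i \sqrt{13}$)
$x = - \frac{61}{2320}$ ($x = \frac{3}{-240} - \frac{2}{145} = 3 \left(- \frac{1}{240}\right) - \frac{2}{145} = - \frac{1}{80} - \frac{2}{145} = - \frac{61}{2320} \approx -0.026293$)
$f{\left(32,-10 \right)} + \left(\left(x + 426\right) - 72\right) 1339 = i \sqrt{13} + \left(\left(- \frac{61}{2320} + 426\right) - 72\right) 1339 = i \sqrt{13} + \left(\frac{988259}{2320} - 72\right) 1339 = i \sqrt{13} + \frac{821219}{2320} \cdot 1339 = i \sqrt{13} + \frac{1099612241}{2320} = \frac{1099612241}{2320} + i \sqrt{13}$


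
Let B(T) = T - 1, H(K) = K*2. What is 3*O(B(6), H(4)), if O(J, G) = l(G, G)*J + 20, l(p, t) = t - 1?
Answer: 165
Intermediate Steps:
H(K) = 2*K
l(p, t) = -1 + t
B(T) = -1 + T
O(J, G) = 20 + J*(-1 + G) (O(J, G) = (-1 + G)*J + 20 = J*(-1 + G) + 20 = 20 + J*(-1 + G))
3*O(B(6), H(4)) = 3*(20 + (-1 + 6)*(-1 + 2*4)) = 3*(20 + 5*(-1 + 8)) = 3*(20 + 5*7) = 3*(20 + 35) = 3*55 = 165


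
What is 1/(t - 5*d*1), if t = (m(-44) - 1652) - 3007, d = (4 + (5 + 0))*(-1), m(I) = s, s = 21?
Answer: -1/4593 ≈ -0.00021772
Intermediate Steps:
m(I) = 21
d = -9 (d = (4 + 5)*(-1) = 9*(-1) = -9)
t = -4638 (t = (21 - 1652) - 3007 = -1631 - 3007 = -4638)
1/(t - 5*d*1) = 1/(-4638 - 5*(-9)*1) = 1/(-4638 + 45*1) = 1/(-4638 + 45) = 1/(-4593) = -1/4593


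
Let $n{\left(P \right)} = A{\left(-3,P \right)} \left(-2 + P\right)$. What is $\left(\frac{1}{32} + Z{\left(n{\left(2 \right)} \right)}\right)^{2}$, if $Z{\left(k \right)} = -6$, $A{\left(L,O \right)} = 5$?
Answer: $\frac{36481}{1024} \approx 35.626$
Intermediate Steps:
$n{\left(P \right)} = -10 + 5 P$ ($n{\left(P \right)} = 5 \left(-2 + P\right) = -10 + 5 P$)
$\left(\frac{1}{32} + Z{\left(n{\left(2 \right)} \right)}\right)^{2} = \left(\frac{1}{32} - 6\right)^{2} = \left(- \frac{191}{32}\right)^{2} = \frac{36481}{1024}$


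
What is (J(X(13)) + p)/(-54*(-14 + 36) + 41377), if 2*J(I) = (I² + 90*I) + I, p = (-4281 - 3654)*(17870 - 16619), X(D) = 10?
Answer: -9926180/40189 ≈ -246.99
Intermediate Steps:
p = -9926685 (p = -7935*1251 = -9926685)
J(I) = I²/2 + 91*I/2 (J(I) = ((I² + 90*I) + I)/2 = (I² + 91*I)/2 = I²/2 + 91*I/2)
(J(X(13)) + p)/(-54*(-14 + 36) + 41377) = ((½)*10*(91 + 10) - 9926685)/(-54*(-14 + 36) + 41377) = ((½)*10*101 - 9926685)/(-54*22 + 41377) = (505 - 9926685)/(-1188 + 41377) = -9926180/40189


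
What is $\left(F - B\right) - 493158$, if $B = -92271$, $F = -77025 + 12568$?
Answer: $-465344$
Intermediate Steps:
$F = -64457$
$\left(F - B\right) - 493158 = \left(-64457 - -92271\right) - 493158 = \left(-64457 + 92271\right) - 493158 = 27814 - 493158 = -465344$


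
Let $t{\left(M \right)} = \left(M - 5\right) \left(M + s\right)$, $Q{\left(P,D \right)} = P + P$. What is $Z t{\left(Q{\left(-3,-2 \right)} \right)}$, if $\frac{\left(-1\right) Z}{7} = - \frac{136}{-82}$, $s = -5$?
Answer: $- \frac{57596}{41} \approx -1404.8$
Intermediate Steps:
$Q{\left(P,D \right)} = 2 P$
$Z = - \frac{476}{41}$ ($Z = - 7 \left(- \frac{136}{-82}\right) = - 7 \left(\left(-136\right) \left(- \frac{1}{82}\right)\right) = \left(-7\right) \frac{68}{41} = - \frac{476}{41} \approx -11.61$)
$t{\left(M \right)} = \left(-5 + M\right)^{2}$ ($t{\left(M \right)} = \left(M - 5\right) \left(M - 5\right) = \left(-5 + M\right) \left(-5 + M\right) = \left(-5 + M\right)^{2}$)
$Z t{\left(Q{\left(-3,-2 \right)} \right)} = - \frac{476 \left(25 + \left(2 \left(-3\right)\right)^{2} - 10 \cdot 2 \left(-3\right)\right)}{41} = - \frac{476 \left(25 + \left(-6\right)^{2} - -60\right)}{41} = - \frac{476 \left(25 + 36 + 60\right)}{41} = \left(- \frac{476}{41}\right) 121 = - \frac{57596}{41}$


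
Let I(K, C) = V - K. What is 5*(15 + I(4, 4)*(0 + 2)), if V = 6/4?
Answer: 50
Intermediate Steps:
V = 3/2 (V = 6*(¼) = 3/2 ≈ 1.5000)
I(K, C) = 3/2 - K
5*(15 + I(4, 4)*(0 + 2)) = 5*(15 + (3/2 - 1*4)*(0 + 2)) = 5*(15 + (3/2 - 4)*2) = 5*(15 - 5/2*2) = 5*(15 - 5) = 5*10 = 50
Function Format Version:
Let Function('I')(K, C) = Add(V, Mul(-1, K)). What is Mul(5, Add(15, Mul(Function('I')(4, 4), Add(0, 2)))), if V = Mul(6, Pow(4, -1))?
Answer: 50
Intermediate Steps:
V = Rational(3, 2) (V = Mul(6, Rational(1, 4)) = Rational(3, 2) ≈ 1.5000)
Function('I')(K, C) = Add(Rational(3, 2), Mul(-1, K))
Mul(5, Add(15, Mul(Function('I')(4, 4), Add(0, 2)))) = Mul(5, Add(15, Mul(Add(Rational(3, 2), Mul(-1, 4)), Add(0, 2)))) = Mul(5, Add(15, Mul(Add(Rational(3, 2), -4), 2))) = Mul(5, Add(15, Mul(Rational(-5, 2), 2))) = Mul(5, Add(15, -5)) = Mul(5, 10) = 50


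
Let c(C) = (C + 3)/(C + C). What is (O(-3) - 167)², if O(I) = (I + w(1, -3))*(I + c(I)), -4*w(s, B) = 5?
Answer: 380689/16 ≈ 23793.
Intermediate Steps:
c(C) = (3 + C)/(2*C) (c(C) = (3 + C)/((2*C)) = (3 + C)*(1/(2*C)) = (3 + C)/(2*C))
w(s, B) = -5/4 (w(s, B) = -¼*5 = -5/4)
O(I) = (-5/4 + I)*(I + (3 + I)/(2*I)) (O(I) = (I - 5/4)*(I + (3 + I)/(2*I)) = (-5/4 + I)*(I + (3 + I)/(2*I)))
(O(-3) - 167)² = ((7/8 + (-3)² - 15/8/(-3) - ¾*(-3)) - 167)² = ((7/8 + 9 - 15/8*(-⅓) + 9/4) - 167)² = ((7/8 + 9 + 5/8 + 9/4) - 167)² = (51/4 - 167)² = (-617/4)² = 380689/16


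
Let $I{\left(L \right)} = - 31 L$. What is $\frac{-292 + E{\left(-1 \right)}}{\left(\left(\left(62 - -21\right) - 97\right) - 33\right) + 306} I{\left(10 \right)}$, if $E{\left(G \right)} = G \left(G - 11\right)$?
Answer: $\frac{12400}{37} \approx 335.14$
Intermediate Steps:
$E{\left(G \right)} = G \left(-11 + G\right)$
$\frac{-292 + E{\left(-1 \right)}}{\left(\left(\left(62 - -21\right) - 97\right) - 33\right) + 306} I{\left(10 \right)} = \frac{-292 - \left(-11 - 1\right)}{\left(\left(\left(62 - -21\right) - 97\right) - 33\right) + 306} \left(\left(-31\right) 10\right) = \frac{-292 - -12}{\left(\left(\left(62 + 21\right) - 97\right) - 33\right) + 306} \left(-310\right) = \frac{-292 + 12}{\left(\left(83 - 97\right) - 33\right) + 306} \left(-310\right) = - \frac{280}{\left(-14 - 33\right) + 306} \left(-310\right) = - \frac{280}{-47 + 306} \left(-310\right) = - \frac{280}{259} \left(-310\right) = \left(-280\right) \frac{1}{259} \left(-310\right) = \left(- \frac{40}{37}\right) \left(-310\right) = \frac{12400}{37}$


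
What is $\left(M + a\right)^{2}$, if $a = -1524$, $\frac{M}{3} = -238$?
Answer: $5008644$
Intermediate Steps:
$M = -714$ ($M = 3 \left(-238\right) = -714$)
$\left(M + a\right)^{2} = \left(-714 - 1524\right)^{2} = \left(-2238\right)^{2} = 5008644$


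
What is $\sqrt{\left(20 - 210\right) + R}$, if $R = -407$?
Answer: $i \sqrt{597} \approx 24.434 i$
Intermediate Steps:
$\sqrt{\left(20 - 210\right) + R} = \sqrt{\left(20 - 210\right) - 407} = \sqrt{-190 - 407} = \sqrt{-597} = i \sqrt{597}$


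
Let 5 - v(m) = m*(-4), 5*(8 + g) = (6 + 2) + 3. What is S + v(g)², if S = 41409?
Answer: 1043506/25 ≈ 41740.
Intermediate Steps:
g = -29/5 (g = -8 + ((6 + 2) + 3)/5 = -8 + (8 + 3)/5 = -8 + (⅕)*11 = -8 + 11/5 = -29/5 ≈ -5.8000)
v(m) = 5 + 4*m (v(m) = 5 - m*(-4) = 5 - (-4)*m = 5 + 4*m)
S + v(g)² = 41409 + (5 + 4*(-29/5))² = 41409 + (5 - 116/5)² = 41409 + (-91/5)² = 41409 + 8281/25 = 1043506/25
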